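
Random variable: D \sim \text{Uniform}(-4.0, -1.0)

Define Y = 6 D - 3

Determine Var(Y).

For Y = aD + b: Var(Y) = a² * Var(D)
Var(D) = (-1 + 4)^2/12 = 0.75
Var(Y) = 6² * 0.75 = 36 * 0.75 = 27

27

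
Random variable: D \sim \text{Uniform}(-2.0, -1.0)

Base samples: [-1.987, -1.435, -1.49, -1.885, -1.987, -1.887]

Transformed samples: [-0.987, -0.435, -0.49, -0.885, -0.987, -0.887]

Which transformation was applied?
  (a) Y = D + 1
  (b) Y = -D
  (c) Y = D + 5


Checking option (a) Y = D + 1:
  D = -1.987 -> Y = -0.987 ✓
  D = -1.435 -> Y = -0.435 ✓
  D = -1.49 -> Y = -0.49 ✓
All samples match this transformation.

(a) D + 1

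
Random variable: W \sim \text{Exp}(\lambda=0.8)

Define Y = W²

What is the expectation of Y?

E[W²] = Var(W) + (E[W])² = 1.5625 + 1.5625 = 3.125

3.125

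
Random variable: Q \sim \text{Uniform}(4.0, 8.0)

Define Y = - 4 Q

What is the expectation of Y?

For Y = -4Q:
E[Y] = -4 * E[Q]
E[Q] = (4 + 8)/2 = 6
E[Y] = -4 * 6 = -24

-24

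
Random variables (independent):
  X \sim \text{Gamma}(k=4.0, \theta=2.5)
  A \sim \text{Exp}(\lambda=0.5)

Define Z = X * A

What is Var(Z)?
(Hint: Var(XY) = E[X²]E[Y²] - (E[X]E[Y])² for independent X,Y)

Var(XY) = E[X²]E[Y²] - (E[X]E[Y])²
E[X] = 10, Var(X) = 25
E[A] = 2, Var(A) = 4
E[X²] = 25 + 10² = 125
E[A²] = 4 + 2² = 8
Var(Z) = 125*8 - (10*2)²
= 1000 - 400 = 600

600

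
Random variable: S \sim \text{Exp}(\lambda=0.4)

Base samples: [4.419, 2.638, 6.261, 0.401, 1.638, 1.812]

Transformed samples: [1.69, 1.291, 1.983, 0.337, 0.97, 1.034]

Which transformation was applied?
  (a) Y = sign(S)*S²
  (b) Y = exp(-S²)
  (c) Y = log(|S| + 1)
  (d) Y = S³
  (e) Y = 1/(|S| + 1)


Checking option (c) Y = log(|S| + 1):
  S = 4.419 -> Y = 1.69 ✓
  S = 2.638 -> Y = 1.291 ✓
  S = 6.261 -> Y = 1.983 ✓
All samples match this transformation.

(c) log(|S| + 1)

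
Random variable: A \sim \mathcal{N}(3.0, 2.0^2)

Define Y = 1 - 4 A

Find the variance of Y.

For Y = aA + b: Var(Y) = a² * Var(A)
Var(A) = 2.0^2 = 4
Var(Y) = (-4)² * 4 = 16 * 4 = 64

64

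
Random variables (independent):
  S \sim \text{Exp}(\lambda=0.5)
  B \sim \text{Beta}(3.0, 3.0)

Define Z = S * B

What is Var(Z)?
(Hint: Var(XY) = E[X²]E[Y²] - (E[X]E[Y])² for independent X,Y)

Var(XY) = E[X²]E[Y²] - (E[X]E[Y])²
E[S] = 2, Var(S) = 4
E[B] = 0.5, Var(B) = 0.035714286
E[S²] = 4 + 2² = 8
E[B²] = 0.035714286 + 0.5² = 0.28571429
Var(Z) = 8*0.28571429 - (2*0.5)²
= 2.2857143 - 1 = 1.2857143

1.2857143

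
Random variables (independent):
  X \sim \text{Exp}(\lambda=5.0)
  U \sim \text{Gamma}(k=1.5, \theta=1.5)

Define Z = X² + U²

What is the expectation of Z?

E[Z] = E[X²] + E[U²]
E[X²] = Var(X) + E[X]² = 0.04 + 0.04 = 0.08
E[U²] = Var(U) + E[U]² = 3.375 + 5.0625 = 8.4375
E[Z] = 0.08 + 8.4375 = 8.5175

8.5175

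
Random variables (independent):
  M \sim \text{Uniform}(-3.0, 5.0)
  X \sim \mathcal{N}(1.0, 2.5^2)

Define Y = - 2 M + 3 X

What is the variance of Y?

For independent RVs: Var(aX + bY) = a²Var(X) + b²Var(Y)
Var(M) = 5.3333333
Var(X) = 6.25
Var(Y) = (-2)²*5.3333333 + 3²*6.25
= 4*5.3333333 + 9*6.25 = 77.583333

77.583333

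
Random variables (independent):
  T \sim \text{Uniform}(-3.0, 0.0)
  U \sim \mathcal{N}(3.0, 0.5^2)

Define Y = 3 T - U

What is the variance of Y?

For independent RVs: Var(aX + bY) = a²Var(X) + b²Var(Y)
Var(T) = 0.75
Var(U) = 0.25
Var(Y) = 3²*0.75 + (-1)²*0.25
= 9*0.75 + 1*0.25 = 7

7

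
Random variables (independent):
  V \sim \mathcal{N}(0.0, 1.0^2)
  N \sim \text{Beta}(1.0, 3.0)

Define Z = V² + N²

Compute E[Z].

E[Z] = E[V²] + E[N²]
E[V²] = Var(V) + E[V]² = 1 + 0 = 1
E[N²] = Var(N) + E[N]² = 0.0375 + 0.0625 = 0.1
E[Z] = 1 + 0.1 = 1.1

1.1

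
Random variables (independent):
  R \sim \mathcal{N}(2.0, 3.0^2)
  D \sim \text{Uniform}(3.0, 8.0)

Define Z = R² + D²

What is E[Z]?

E[Z] = E[R²] + E[D²]
E[R²] = Var(R) + E[R]² = 9 + 4 = 13
E[D²] = Var(D) + E[D]² = 2.0833333 + 30.25 = 32.333333
E[Z] = 13 + 32.333333 = 45.333333

45.333333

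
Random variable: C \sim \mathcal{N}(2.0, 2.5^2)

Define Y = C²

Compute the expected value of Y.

Using E[X²] = Var(X) + (E[X])²:
E[C] = 2
Var(C) = 2.5^2 = 6.25
E[C²] = 6.25 + 2² = 6.25 + 4 = 10.25

10.25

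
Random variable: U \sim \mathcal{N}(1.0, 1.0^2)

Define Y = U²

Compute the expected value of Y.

Using E[X²] = Var(X) + (E[X])²:
E[U] = 1
Var(U) = 1.0^2 = 1
E[U²] = 1 + 1² = 1 + 1 = 2

2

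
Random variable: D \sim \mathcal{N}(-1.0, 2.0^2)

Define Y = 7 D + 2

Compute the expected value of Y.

For Y = 7D + 2:
E[Y] = 7 * E[D] + 2
E[D] = -1.0 = -1
E[Y] = 7 * (-1) + 2 = -5

-5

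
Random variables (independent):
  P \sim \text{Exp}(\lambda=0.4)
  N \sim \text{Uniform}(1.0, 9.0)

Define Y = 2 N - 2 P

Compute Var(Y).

For independent RVs: Var(aX + bY) = a²Var(X) + b²Var(Y)
Var(P) = 6.25
Var(N) = 5.3333333
Var(Y) = (-2)²*6.25 + 2²*5.3333333
= 4*6.25 + 4*5.3333333 = 46.333333

46.333333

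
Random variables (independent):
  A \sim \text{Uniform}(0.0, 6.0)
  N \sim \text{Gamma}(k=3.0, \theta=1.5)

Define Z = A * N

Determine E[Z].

For independent RVs: E[XY] = E[X]*E[Y]
E[A] = 3
E[N] = 4.5
E[Z] = 3 * 4.5 = 13.5

13.5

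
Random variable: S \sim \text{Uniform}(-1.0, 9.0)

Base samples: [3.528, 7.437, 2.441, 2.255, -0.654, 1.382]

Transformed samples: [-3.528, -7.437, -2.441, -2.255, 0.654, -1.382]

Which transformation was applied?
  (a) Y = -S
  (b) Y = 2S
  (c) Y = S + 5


Checking option (a) Y = -S:
  S = 3.528 -> Y = -3.528 ✓
  S = 7.437 -> Y = -7.437 ✓
  S = 2.441 -> Y = -2.441 ✓
All samples match this transformation.

(a) -S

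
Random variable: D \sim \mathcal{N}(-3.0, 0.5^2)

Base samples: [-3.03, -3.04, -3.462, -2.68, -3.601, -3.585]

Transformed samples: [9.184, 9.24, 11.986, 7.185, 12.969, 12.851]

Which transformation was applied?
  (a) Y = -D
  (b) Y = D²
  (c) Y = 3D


Checking option (b) Y = D²:
  D = -3.03 -> Y = 9.184 ✓
  D = -3.04 -> Y = 9.24 ✓
  D = -3.462 -> Y = 11.986 ✓
All samples match this transformation.

(b) D²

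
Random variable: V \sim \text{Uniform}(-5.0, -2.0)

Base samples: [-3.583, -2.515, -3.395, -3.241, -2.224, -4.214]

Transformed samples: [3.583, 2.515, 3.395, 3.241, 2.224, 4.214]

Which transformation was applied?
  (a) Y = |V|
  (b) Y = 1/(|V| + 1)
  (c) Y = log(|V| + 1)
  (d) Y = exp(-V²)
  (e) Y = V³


Checking option (a) Y = |V|:
  V = -3.583 -> Y = 3.583 ✓
  V = -2.515 -> Y = 2.515 ✓
  V = -3.395 -> Y = 3.395 ✓
All samples match this transformation.

(a) |V|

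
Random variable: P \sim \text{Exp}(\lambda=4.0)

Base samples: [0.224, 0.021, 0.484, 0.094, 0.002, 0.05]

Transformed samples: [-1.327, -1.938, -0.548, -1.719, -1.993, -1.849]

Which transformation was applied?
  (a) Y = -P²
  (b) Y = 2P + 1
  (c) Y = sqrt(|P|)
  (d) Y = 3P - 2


Checking option (d) Y = 3P - 2:
  P = 0.224 -> Y = -1.327 ✓
  P = 0.021 -> Y = -1.938 ✓
  P = 0.484 -> Y = -0.548 ✓
All samples match this transformation.

(d) 3P - 2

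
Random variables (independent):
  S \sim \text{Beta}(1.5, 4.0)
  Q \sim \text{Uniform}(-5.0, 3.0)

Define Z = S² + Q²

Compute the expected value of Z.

E[Z] = E[S²] + E[Q²]
E[S²] = Var(S) + E[S]² = 0.03051494 + 0.074380165 = 0.1048951
E[Q²] = Var(Q) + E[Q]² = 5.3333333 + 1 = 6.3333333
E[Z] = 0.1048951 + 6.3333333 = 6.4382284

6.4382284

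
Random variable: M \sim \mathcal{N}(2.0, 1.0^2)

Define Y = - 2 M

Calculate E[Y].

For Y = -2M:
E[Y] = -2 * E[M]
E[M] = 2.0 = 2
E[Y] = -2 * 2 = -4

-4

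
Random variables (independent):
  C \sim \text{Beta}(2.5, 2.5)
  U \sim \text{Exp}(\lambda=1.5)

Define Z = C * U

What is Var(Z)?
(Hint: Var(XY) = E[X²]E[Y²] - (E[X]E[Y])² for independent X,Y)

Var(XY) = E[X²]E[Y²] - (E[X]E[Y])²
E[C] = 0.5, Var(C) = 0.041666667
E[U] = 0.66666667, Var(U) = 0.44444444
E[C²] = 0.041666667 + 0.5² = 0.29166667
E[U²] = 0.44444444 + 0.66666667² = 0.88888889
Var(Z) = 0.29166667*0.88888889 - (0.5*0.66666667)²
= 0.25925926 - 0.11111111 = 0.14814815

0.14814815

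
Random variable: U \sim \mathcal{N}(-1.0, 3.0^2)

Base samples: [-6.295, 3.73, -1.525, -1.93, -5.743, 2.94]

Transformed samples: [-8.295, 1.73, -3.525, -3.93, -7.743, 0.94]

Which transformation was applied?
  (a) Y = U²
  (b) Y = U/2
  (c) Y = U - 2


Checking option (c) Y = U - 2:
  U = -6.295 -> Y = -8.295 ✓
  U = 3.73 -> Y = 1.73 ✓
  U = -1.525 -> Y = -3.525 ✓
All samples match this transformation.

(c) U - 2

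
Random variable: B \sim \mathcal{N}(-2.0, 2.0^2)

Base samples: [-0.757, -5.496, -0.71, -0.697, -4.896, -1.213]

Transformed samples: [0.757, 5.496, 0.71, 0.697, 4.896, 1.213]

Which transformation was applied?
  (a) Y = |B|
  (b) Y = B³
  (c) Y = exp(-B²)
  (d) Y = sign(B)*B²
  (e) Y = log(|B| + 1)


Checking option (a) Y = |B|:
  B = -0.757 -> Y = 0.757 ✓
  B = -5.496 -> Y = 5.496 ✓
  B = -0.71 -> Y = 0.71 ✓
All samples match this transformation.

(a) |B|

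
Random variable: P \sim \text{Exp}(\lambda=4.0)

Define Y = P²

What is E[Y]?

Using E[X²] = Var(X) + (E[X])²:
E[P] = 0.25
Var(P) = 1/4.0^2 = 0.0625
E[P²] = 0.0625 + 0.25² = 0.0625 + 0.0625 = 0.125

0.125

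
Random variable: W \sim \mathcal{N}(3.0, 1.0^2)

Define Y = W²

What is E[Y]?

Using E[X²] = Var(X) + (E[X])²:
E[W] = 3
Var(W) = 1.0^2 = 1
E[W²] = 1 + 3² = 1 + 9 = 10

10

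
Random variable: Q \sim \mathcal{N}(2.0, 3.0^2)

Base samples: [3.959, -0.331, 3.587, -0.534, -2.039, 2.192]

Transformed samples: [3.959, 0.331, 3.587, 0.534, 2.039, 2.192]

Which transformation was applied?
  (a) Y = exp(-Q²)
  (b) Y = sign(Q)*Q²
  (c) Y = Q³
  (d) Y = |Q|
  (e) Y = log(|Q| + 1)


Checking option (d) Y = |Q|:
  Q = 3.959 -> Y = 3.959 ✓
  Q = -0.331 -> Y = 0.331 ✓
  Q = 3.587 -> Y = 3.587 ✓
All samples match this transformation.

(d) |Q|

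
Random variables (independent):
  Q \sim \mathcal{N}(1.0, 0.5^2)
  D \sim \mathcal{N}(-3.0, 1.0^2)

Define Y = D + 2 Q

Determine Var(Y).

For independent RVs: Var(aX + bY) = a²Var(X) + b²Var(Y)
Var(Q) = 0.25
Var(D) = 1
Var(Y) = 2²*0.25 + 1²*1
= 4*0.25 + 1*1 = 2

2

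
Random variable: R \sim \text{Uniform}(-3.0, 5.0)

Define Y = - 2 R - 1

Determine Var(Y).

For Y = aR + b: Var(Y) = a² * Var(R)
Var(R) = (5 + 3)^2/12 = 5.3333333
Var(Y) = (-2)² * 5.3333333 = 4 * 5.3333333 = 21.333333

21.333333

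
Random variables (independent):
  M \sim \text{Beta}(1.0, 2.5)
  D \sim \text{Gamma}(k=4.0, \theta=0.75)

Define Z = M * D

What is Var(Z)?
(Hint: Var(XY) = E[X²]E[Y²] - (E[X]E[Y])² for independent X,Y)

Var(XY) = E[X²]E[Y²] - (E[X]E[Y])²
E[M] = 0.28571429, Var(M) = 0.045351474
E[D] = 3, Var(D) = 2.25
E[M²] = 0.045351474 + 0.28571429² = 0.12698413
E[D²] = 2.25 + 3² = 11.25
Var(Z) = 0.12698413*11.25 - (0.28571429*3)²
= 1.4285714 - 0.73469388 = 0.69387755

0.69387755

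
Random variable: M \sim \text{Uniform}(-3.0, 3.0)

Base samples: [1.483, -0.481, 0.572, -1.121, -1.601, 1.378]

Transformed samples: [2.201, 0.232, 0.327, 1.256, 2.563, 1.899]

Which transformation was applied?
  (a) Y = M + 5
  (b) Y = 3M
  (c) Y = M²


Checking option (c) Y = M²:
  M = 1.483 -> Y = 2.201 ✓
  M = -0.481 -> Y = 0.232 ✓
  M = 0.572 -> Y = 0.327 ✓
All samples match this transformation.

(c) M²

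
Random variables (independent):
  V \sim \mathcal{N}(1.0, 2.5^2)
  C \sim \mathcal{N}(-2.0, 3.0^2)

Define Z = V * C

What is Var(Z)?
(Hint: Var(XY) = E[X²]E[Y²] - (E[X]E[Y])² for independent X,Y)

Var(XY) = E[X²]E[Y²] - (E[X]E[Y])²
E[V] = 1, Var(V) = 6.25
E[C] = -2, Var(C) = 9
E[V²] = 6.25 + 1² = 7.25
E[C²] = 9 + (-2)² = 13
Var(Z) = 7.25*13 - (1*(-2))²
= 94.25 - 4 = 90.25

90.25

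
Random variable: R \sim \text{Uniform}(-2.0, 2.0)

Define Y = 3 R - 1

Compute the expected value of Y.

For Y = 3R - 1:
E[Y] = 3 * E[R] - 1
E[R] = (-2 + 2)/2 = 0
E[Y] = 3 * 0 - 1 = -1

-1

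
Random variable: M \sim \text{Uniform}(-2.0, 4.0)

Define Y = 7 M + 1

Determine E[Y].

For Y = 7M + 1:
E[Y] = 7 * E[M] + 1
E[M] = (-2 + 4)/2 = 1
E[Y] = 7 * 1 + 1 = 8

8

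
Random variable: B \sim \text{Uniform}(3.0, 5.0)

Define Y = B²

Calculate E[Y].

E[B²] = Var(B) + (E[B])² = 0.33333333 + 16 = 16.333333

16.333333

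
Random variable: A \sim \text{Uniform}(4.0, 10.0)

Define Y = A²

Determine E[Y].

E[A²] = Var(A) + (E[A])² = 3 + 49 = 52

52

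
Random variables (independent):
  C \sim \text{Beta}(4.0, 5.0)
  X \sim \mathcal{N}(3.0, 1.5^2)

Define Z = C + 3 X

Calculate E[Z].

E[Z] = 1*E[C] + 3*E[X]
E[C] = 0.44444444
E[X] = 3
E[Z] = 1*0.44444444 + 3*3 = 9.4444444

9.4444444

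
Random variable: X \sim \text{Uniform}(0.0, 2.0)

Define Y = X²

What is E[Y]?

Using E[X²] = Var(X) + (E[X])²:
E[X] = 1
Var(X) = (2 - 0)^2/12 = 0.33333333
E[X²] = 0.33333333 + 1² = 0.33333333 + 1 = 1.3333333

1.3333333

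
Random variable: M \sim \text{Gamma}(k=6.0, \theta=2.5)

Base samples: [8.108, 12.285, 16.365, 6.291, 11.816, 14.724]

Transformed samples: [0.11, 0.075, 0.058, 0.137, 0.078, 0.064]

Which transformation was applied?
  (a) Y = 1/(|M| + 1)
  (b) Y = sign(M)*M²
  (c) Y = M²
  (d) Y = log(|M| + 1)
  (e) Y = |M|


Checking option (a) Y = 1/(|M| + 1):
  M = 8.108 -> Y = 0.11 ✓
  M = 12.285 -> Y = 0.075 ✓
  M = 16.365 -> Y = 0.058 ✓
All samples match this transformation.

(a) 1/(|M| + 1)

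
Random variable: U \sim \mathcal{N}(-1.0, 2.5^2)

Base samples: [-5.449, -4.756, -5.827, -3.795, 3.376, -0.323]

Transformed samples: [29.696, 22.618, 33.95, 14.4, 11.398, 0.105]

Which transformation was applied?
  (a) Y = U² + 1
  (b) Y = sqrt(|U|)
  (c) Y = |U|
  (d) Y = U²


Checking option (d) Y = U²:
  U = -5.449 -> Y = 29.696 ✓
  U = -4.756 -> Y = 22.618 ✓
  U = -5.827 -> Y = 33.95 ✓
All samples match this transformation.

(d) U²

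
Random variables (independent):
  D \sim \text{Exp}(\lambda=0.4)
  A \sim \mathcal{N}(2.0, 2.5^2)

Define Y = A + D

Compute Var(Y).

For independent RVs: Var(aX + bY) = a²Var(X) + b²Var(Y)
Var(D) = 6.25
Var(A) = 6.25
Var(Y) = 1²*6.25 + 1²*6.25
= 1*6.25 + 1*6.25 = 12.5

12.5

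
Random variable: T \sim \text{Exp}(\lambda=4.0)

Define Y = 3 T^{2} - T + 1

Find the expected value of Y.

E[Y] = 3*E[T²] - 1*E[T] + 1
E[T] = 0.25
E[T²] = Var(T) + (E[T])² = 0.0625 + 0.0625 = 0.125
E[Y] = 3*0.125 - 1*0.25 + 1 = 1.125

1.125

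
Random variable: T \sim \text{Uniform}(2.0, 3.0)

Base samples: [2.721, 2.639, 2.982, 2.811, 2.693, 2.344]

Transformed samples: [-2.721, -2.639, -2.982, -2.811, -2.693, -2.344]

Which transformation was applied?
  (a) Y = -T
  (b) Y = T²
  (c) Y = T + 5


Checking option (a) Y = -T:
  T = 2.721 -> Y = -2.721 ✓
  T = 2.639 -> Y = -2.639 ✓
  T = 2.982 -> Y = -2.982 ✓
All samples match this transformation.

(a) -T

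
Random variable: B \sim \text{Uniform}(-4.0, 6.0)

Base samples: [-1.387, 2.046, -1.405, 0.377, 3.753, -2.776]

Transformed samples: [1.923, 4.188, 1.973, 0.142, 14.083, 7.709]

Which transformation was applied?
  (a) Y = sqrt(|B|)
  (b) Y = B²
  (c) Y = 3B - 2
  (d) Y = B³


Checking option (b) Y = B²:
  B = -1.387 -> Y = 1.923 ✓
  B = 2.046 -> Y = 4.188 ✓
  B = -1.405 -> Y = 1.973 ✓
All samples match this transformation.

(b) B²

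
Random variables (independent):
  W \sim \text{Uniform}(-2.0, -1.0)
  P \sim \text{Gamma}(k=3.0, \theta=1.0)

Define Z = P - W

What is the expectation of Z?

E[Z] = -1*E[W] + 1*E[P]
E[W] = -1.5
E[P] = 3
E[Z] = -1*(-1.5) + 1*3 = 4.5

4.5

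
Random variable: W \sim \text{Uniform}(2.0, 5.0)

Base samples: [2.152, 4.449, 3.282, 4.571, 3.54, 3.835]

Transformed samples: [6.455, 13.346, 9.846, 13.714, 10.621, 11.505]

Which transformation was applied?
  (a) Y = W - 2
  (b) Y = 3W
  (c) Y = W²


Checking option (b) Y = 3W:
  W = 2.152 -> Y = 6.455 ✓
  W = 4.449 -> Y = 13.346 ✓
  W = 3.282 -> Y = 9.846 ✓
All samples match this transformation.

(b) 3W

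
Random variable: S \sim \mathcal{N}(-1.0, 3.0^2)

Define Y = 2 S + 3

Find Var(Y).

For Y = aS + b: Var(Y) = a² * Var(S)
Var(S) = 3.0^2 = 9
Var(Y) = 2² * 9 = 4 * 9 = 36

36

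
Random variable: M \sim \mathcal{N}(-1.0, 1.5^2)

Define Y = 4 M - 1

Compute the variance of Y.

For Y = aM + b: Var(Y) = a² * Var(M)
Var(M) = 1.5^2 = 2.25
Var(Y) = 4² * 2.25 = 16 * 2.25 = 36

36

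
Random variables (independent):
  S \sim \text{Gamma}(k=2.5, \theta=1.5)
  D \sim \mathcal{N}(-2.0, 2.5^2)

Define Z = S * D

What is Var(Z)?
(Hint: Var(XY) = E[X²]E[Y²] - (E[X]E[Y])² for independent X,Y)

Var(XY) = E[X²]E[Y²] - (E[X]E[Y])²
E[S] = 3.75, Var(S) = 5.625
E[D] = -2, Var(D) = 6.25
E[S²] = 5.625 + 3.75² = 19.6875
E[D²] = 6.25 + (-2)² = 10.25
Var(Z) = 19.6875*10.25 - (3.75*(-2))²
= 201.79688 - 56.25 = 145.54688

145.54688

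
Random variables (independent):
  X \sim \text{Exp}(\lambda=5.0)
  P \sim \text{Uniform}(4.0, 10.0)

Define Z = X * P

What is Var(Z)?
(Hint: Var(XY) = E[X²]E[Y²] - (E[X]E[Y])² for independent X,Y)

Var(XY) = E[X²]E[Y²] - (E[X]E[Y])²
E[X] = 0.2, Var(X) = 0.04
E[P] = 7, Var(P) = 3
E[X²] = 0.04 + 0.2² = 0.08
E[P²] = 3 + 7² = 52
Var(Z) = 0.08*52 - (0.2*7)²
= 4.16 - 1.96 = 2.2

2.2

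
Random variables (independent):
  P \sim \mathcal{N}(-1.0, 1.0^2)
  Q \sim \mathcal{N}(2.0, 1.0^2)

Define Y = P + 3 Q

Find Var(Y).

For independent RVs: Var(aX + bY) = a²Var(X) + b²Var(Y)
Var(P) = 1
Var(Q) = 1
Var(Y) = 1²*1 + 3²*1
= 1*1 + 9*1 = 10

10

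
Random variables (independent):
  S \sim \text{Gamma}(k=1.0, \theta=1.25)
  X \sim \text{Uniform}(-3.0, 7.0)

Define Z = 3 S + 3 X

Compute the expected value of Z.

E[Z] = 3*E[S] + 3*E[X]
E[S] = 1.25
E[X] = 2
E[Z] = 3*1.25 + 3*2 = 9.75

9.75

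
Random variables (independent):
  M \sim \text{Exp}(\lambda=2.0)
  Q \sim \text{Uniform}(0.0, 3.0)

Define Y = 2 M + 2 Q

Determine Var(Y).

For independent RVs: Var(aX + bY) = a²Var(X) + b²Var(Y)
Var(M) = 0.25
Var(Q) = 0.75
Var(Y) = 2²*0.25 + 2²*0.75
= 4*0.25 + 4*0.75 = 4

4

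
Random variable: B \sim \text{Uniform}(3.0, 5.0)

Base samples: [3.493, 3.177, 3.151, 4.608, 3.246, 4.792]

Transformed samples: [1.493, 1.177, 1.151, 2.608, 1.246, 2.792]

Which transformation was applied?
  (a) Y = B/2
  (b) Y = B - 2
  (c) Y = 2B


Checking option (b) Y = B - 2:
  B = 3.493 -> Y = 1.493 ✓
  B = 3.177 -> Y = 1.177 ✓
  B = 3.151 -> Y = 1.151 ✓
All samples match this transformation.

(b) B - 2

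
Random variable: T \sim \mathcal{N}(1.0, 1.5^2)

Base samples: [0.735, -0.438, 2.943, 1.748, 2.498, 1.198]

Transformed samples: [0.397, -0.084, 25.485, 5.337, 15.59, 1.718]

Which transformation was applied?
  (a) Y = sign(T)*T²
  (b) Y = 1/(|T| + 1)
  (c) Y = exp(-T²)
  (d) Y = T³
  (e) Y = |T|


Checking option (d) Y = T³:
  T = 0.735 -> Y = 0.397 ✓
  T = -0.438 -> Y = -0.084 ✓
  T = 2.943 -> Y = 25.485 ✓
All samples match this transformation.

(d) T³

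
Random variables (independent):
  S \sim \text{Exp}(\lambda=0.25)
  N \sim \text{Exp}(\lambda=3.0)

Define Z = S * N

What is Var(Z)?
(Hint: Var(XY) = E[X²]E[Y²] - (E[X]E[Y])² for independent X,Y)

Var(XY) = E[X²]E[Y²] - (E[X]E[Y])²
E[S] = 4, Var(S) = 16
E[N] = 0.33333333, Var(N) = 0.11111111
E[S²] = 16 + 4² = 32
E[N²] = 0.11111111 + 0.33333333² = 0.22222222
Var(Z) = 32*0.22222222 - (4*0.33333333)²
= 7.1111111 - 1.7777778 = 5.3333333

5.3333333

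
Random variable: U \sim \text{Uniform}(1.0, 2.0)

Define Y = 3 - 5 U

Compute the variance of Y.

For Y = aU + b: Var(Y) = a² * Var(U)
Var(U) = (2 - 1)^2/12 = 0.083333333
Var(Y) = (-5)² * 0.083333333 = 25 * 0.083333333 = 2.0833333

2.0833333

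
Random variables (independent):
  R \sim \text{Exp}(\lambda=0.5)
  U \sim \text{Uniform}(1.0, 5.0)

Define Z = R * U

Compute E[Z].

For independent RVs: E[XY] = E[X]*E[Y]
E[R] = 2
E[U] = 3
E[Z] = 2 * 3 = 6

6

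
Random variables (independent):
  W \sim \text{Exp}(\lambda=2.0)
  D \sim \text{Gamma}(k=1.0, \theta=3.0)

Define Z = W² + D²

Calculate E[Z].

E[Z] = E[W²] + E[D²]
E[W²] = Var(W) + E[W]² = 0.25 + 0.25 = 0.5
E[D²] = Var(D) + E[D]² = 9 + 9 = 18
E[Z] = 0.5 + 18 = 18.5

18.5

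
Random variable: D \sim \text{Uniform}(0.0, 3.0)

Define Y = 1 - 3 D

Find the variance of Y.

For Y = aD + b: Var(Y) = a² * Var(D)
Var(D) = (3 - 0)^2/12 = 0.75
Var(Y) = (-3)² * 0.75 = 9 * 0.75 = 6.75

6.75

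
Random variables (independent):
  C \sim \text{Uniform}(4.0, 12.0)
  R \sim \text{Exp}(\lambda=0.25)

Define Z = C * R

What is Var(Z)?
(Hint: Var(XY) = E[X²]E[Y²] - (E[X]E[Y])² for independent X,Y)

Var(XY) = E[X²]E[Y²] - (E[X]E[Y])²
E[C] = 8, Var(C) = 5.3333333
E[R] = 4, Var(R) = 16
E[C²] = 5.3333333 + 8² = 69.333333
E[R²] = 16 + 4² = 32
Var(Z) = 69.333333*32 - (8*4)²
= 2218.6667 - 1024 = 1194.6667

1194.6667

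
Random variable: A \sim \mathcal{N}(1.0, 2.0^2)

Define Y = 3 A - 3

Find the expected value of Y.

For Y = 3A - 3:
E[Y] = 3 * E[A] - 3
E[A] = 1.0 = 1
E[Y] = 3 * 1 - 3 = 0

0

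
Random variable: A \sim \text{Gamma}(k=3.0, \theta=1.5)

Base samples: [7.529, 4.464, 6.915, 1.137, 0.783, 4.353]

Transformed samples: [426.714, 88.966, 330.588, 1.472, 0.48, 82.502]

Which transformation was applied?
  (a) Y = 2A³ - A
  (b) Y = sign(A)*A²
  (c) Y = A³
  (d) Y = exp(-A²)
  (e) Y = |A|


Checking option (c) Y = A³:
  A = 7.529 -> Y = 426.714 ✓
  A = 4.464 -> Y = 88.966 ✓
  A = 6.915 -> Y = 330.588 ✓
All samples match this transformation.

(c) A³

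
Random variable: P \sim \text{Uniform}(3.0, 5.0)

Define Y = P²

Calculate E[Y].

Using E[X²] = Var(X) + (E[X])²:
E[P] = 4
Var(P) = (5 - 3)^2/12 = 0.33333333
E[P²] = 0.33333333 + 4² = 0.33333333 + 16 = 16.333333

16.333333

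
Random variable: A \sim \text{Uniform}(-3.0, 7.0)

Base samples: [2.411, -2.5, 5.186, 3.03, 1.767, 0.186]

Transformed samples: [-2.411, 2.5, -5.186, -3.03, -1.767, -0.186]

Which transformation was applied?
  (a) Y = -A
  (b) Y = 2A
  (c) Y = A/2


Checking option (a) Y = -A:
  A = 2.411 -> Y = -2.411 ✓
  A = -2.5 -> Y = 2.5 ✓
  A = 5.186 -> Y = -5.186 ✓
All samples match this transformation.

(a) -A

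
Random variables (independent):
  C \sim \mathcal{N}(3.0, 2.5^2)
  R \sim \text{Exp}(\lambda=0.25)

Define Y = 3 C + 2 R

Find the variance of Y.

For independent RVs: Var(aX + bY) = a²Var(X) + b²Var(Y)
Var(C) = 6.25
Var(R) = 16
Var(Y) = 3²*6.25 + 2²*16
= 9*6.25 + 4*16 = 120.25

120.25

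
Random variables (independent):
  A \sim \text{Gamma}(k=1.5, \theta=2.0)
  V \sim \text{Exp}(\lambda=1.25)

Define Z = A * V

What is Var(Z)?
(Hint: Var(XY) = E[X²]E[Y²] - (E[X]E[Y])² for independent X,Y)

Var(XY) = E[X²]E[Y²] - (E[X]E[Y])²
E[A] = 3, Var(A) = 6
E[V] = 0.8, Var(V) = 0.64
E[A²] = 6 + 3² = 15
E[V²] = 0.64 + 0.8² = 1.28
Var(Z) = 15*1.28 - (3*0.8)²
= 19.2 - 5.76 = 13.44

13.44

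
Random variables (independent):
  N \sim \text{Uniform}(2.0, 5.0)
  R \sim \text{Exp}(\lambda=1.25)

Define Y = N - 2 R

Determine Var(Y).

For independent RVs: Var(aX + bY) = a²Var(X) + b²Var(Y)
Var(N) = 0.75
Var(R) = 0.64
Var(Y) = 1²*0.75 + (-2)²*0.64
= 1*0.75 + 4*0.64 = 3.31

3.31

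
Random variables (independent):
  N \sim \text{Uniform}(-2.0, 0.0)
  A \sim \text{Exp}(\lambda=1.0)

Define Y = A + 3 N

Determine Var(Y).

For independent RVs: Var(aX + bY) = a²Var(X) + b²Var(Y)
Var(N) = 0.33333333
Var(A) = 1
Var(Y) = 3²*0.33333333 + 1²*1
= 9*0.33333333 + 1*1 = 4

4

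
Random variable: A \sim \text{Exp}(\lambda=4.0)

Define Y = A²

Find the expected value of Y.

E[A²] = Var(A) + (E[A])² = 0.0625 + 0.0625 = 0.125

0.125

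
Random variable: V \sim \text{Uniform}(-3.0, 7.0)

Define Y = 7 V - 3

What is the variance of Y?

For Y = aV + b: Var(Y) = a² * Var(V)
Var(V) = (7 + 3)^2/12 = 8.3333333
Var(Y) = 7² * 8.3333333 = 49 * 8.3333333 = 408.33333

408.33333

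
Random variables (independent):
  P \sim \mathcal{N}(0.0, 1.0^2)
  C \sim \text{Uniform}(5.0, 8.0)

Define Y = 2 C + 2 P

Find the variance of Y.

For independent RVs: Var(aX + bY) = a²Var(X) + b²Var(Y)
Var(P) = 1
Var(C) = 0.75
Var(Y) = 2²*1 + 2²*0.75
= 4*1 + 4*0.75 = 7

7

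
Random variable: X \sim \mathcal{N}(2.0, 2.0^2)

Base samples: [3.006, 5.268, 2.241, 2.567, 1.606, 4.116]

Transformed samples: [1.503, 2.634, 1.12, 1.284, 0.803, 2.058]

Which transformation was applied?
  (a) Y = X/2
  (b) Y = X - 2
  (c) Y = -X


Checking option (a) Y = X/2:
  X = 3.006 -> Y = 1.503 ✓
  X = 5.268 -> Y = 2.634 ✓
  X = 2.241 -> Y = 1.12 ✓
All samples match this transformation.

(a) X/2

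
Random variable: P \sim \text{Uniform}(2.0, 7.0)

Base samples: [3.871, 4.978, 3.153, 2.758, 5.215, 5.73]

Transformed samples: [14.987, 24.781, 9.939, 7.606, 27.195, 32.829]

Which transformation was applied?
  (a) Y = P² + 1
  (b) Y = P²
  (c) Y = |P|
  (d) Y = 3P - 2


Checking option (b) Y = P²:
  P = 3.871 -> Y = 14.987 ✓
  P = 4.978 -> Y = 24.781 ✓
  P = 3.153 -> Y = 9.939 ✓
All samples match this transformation.

(b) P²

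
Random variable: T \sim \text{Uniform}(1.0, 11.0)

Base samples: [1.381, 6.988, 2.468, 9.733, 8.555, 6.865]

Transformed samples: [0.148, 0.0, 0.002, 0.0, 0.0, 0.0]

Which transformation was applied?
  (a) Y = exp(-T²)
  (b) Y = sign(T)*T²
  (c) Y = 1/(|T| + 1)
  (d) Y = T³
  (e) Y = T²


Checking option (a) Y = exp(-T²):
  T = 1.381 -> Y = 0.148 ✓
  T = 6.988 -> Y = 0.0 ✓
  T = 2.468 -> Y = 0.002 ✓
All samples match this transformation.

(a) exp(-T²)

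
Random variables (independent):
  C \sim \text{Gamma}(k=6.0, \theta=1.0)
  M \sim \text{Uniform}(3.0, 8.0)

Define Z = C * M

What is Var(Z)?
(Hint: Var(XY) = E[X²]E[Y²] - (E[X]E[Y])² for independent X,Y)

Var(XY) = E[X²]E[Y²] - (E[X]E[Y])²
E[C] = 6, Var(C) = 6
E[M] = 5.5, Var(M) = 2.0833333
E[C²] = 6 + 6² = 42
E[M²] = 2.0833333 + 5.5² = 32.333333
Var(Z) = 42*32.333333 - (6*5.5)²
= 1358 - 1089 = 269

269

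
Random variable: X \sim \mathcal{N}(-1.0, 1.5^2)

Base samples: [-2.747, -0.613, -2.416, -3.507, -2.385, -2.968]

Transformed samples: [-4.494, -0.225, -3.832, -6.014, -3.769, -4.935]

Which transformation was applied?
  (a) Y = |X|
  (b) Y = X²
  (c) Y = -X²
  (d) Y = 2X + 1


Checking option (d) Y = 2X + 1:
  X = -2.747 -> Y = -4.494 ✓
  X = -0.613 -> Y = -0.225 ✓
  X = -2.416 -> Y = -3.832 ✓
All samples match this transformation.

(d) 2X + 1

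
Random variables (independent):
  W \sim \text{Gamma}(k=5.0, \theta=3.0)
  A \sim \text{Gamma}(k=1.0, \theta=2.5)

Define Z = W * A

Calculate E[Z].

For independent RVs: E[XY] = E[X]*E[Y]
E[W] = 15
E[A] = 2.5
E[Z] = 15 * 2.5 = 37.5

37.5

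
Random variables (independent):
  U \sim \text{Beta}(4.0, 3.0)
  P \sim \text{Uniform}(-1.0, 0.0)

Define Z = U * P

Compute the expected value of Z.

For independent RVs: E[XY] = E[X]*E[Y]
E[U] = 0.57142857
E[P] = -0.5
E[Z] = 0.57142857 * (-0.5) = -0.28571429

-0.28571429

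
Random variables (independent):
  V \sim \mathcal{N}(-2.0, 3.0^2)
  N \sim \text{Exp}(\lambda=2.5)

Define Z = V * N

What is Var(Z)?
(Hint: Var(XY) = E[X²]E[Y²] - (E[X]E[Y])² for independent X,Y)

Var(XY) = E[X²]E[Y²] - (E[X]E[Y])²
E[V] = -2, Var(V) = 9
E[N] = 0.4, Var(N) = 0.16
E[V²] = 9 + (-2)² = 13
E[N²] = 0.16 + 0.4² = 0.32
Var(Z) = 13*0.32 - (-2*0.4)²
= 4.16 - 0.64 = 3.52

3.52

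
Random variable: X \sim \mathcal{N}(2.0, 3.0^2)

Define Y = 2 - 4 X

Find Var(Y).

For Y = aX + b: Var(Y) = a² * Var(X)
Var(X) = 3.0^2 = 9
Var(Y) = (-4)² * 9 = 16 * 9 = 144

144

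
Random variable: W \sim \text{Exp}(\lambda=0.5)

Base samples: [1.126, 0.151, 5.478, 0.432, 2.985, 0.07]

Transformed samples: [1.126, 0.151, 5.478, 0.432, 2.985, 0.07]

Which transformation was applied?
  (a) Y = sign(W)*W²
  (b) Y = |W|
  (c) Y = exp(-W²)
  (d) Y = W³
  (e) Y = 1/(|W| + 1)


Checking option (b) Y = |W|:
  W = 1.126 -> Y = 1.126 ✓
  W = 0.151 -> Y = 0.151 ✓
  W = 5.478 -> Y = 5.478 ✓
All samples match this transformation.

(b) |W|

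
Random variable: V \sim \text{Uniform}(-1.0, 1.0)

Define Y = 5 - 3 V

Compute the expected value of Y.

For Y = -3V + 5:
E[Y] = -3 * E[V] + 5
E[V] = (-1 + 1)/2 = 0
E[Y] = -3 * 0 + 5 = 5

5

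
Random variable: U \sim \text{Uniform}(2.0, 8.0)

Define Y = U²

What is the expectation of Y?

Using E[X²] = Var(X) + (E[X])²:
E[U] = 5
Var(U) = (8 - 2)^2/12 = 3
E[U²] = 3 + 5² = 3 + 25 = 28

28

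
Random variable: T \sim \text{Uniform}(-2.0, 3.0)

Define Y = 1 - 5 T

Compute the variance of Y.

For Y = aT + b: Var(Y) = a² * Var(T)
Var(T) = (3 + 2)^2/12 = 2.0833333
Var(Y) = (-5)² * 2.0833333 = 25 * 2.0833333 = 52.083333

52.083333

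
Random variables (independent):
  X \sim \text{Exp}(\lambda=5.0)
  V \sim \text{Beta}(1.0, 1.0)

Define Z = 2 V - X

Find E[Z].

E[Z] = -1*E[X] + 2*E[V]
E[X] = 0.2
E[V] = 0.5
E[Z] = -1*0.2 + 2*0.5 = 0.8

0.8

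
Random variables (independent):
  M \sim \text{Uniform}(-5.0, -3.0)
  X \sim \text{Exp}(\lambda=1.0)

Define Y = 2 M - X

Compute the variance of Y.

For independent RVs: Var(aX + bY) = a²Var(X) + b²Var(Y)
Var(M) = 0.33333333
Var(X) = 1
Var(Y) = 2²*0.33333333 + (-1)²*1
= 4*0.33333333 + 1*1 = 2.3333333

2.3333333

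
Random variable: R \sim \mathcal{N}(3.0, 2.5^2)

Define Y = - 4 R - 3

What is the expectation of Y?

For Y = -4R - 3:
E[Y] = -4 * E[R] - 3
E[R] = 3.0 = 3
E[Y] = -4 * 3 - 3 = -15

-15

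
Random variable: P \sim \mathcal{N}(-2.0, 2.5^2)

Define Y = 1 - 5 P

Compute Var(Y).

For Y = aP + b: Var(Y) = a² * Var(P)
Var(P) = 2.5^2 = 6.25
Var(Y) = (-5)² * 6.25 = 25 * 6.25 = 156.25

156.25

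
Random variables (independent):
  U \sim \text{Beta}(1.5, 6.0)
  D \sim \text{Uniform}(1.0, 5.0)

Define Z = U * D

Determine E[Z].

For independent RVs: E[XY] = E[X]*E[Y]
E[U] = 0.2
E[D] = 3
E[Z] = 0.2 * 3 = 0.6

0.6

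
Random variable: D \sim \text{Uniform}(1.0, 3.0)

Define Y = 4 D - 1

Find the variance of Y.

For Y = aD + b: Var(Y) = a² * Var(D)
Var(D) = (3 - 1)^2/12 = 0.33333333
Var(Y) = 4² * 0.33333333 = 16 * 0.33333333 = 5.3333333

5.3333333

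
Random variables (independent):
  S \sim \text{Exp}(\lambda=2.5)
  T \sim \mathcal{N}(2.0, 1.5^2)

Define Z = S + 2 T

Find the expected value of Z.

E[Z] = 1*E[S] + 2*E[T]
E[S] = 0.4
E[T] = 2
E[Z] = 1*0.4 + 2*2 = 4.4

4.4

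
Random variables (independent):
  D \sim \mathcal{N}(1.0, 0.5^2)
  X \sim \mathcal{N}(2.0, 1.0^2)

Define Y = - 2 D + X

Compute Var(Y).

For independent RVs: Var(aX + bY) = a²Var(X) + b²Var(Y)
Var(D) = 0.25
Var(X) = 1
Var(Y) = (-2)²*0.25 + 1²*1
= 4*0.25 + 1*1 = 2

2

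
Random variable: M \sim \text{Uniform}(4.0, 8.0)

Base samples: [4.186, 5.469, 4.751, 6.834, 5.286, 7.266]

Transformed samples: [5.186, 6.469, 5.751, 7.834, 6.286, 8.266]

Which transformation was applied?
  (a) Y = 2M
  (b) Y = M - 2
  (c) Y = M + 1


Checking option (c) Y = M + 1:
  M = 4.186 -> Y = 5.186 ✓
  M = 5.469 -> Y = 6.469 ✓
  M = 4.751 -> Y = 5.751 ✓
All samples match this transformation.

(c) M + 1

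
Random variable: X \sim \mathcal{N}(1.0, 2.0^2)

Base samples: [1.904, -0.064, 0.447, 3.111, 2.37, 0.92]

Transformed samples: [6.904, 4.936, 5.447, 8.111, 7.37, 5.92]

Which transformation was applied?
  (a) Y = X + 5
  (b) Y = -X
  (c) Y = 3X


Checking option (a) Y = X + 5:
  X = 1.904 -> Y = 6.904 ✓
  X = -0.064 -> Y = 4.936 ✓
  X = 0.447 -> Y = 5.447 ✓
All samples match this transformation.

(a) X + 5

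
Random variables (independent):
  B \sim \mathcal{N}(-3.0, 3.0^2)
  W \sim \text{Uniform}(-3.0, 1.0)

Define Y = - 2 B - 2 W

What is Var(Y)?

For independent RVs: Var(aX + bY) = a²Var(X) + b²Var(Y)
Var(B) = 9
Var(W) = 1.3333333
Var(Y) = (-2)²*9 + (-2)²*1.3333333
= 4*9 + 4*1.3333333 = 41.333333

41.333333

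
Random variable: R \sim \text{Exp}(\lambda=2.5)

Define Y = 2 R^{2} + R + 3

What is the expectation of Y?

E[Y] = 2*E[R²] + 1*E[R] + 3
E[R] = 0.4
E[R²] = Var(R) + (E[R])² = 0.16 + 0.16 = 0.32
E[Y] = 2*0.32 + 1*0.4 + 3 = 4.04

4.04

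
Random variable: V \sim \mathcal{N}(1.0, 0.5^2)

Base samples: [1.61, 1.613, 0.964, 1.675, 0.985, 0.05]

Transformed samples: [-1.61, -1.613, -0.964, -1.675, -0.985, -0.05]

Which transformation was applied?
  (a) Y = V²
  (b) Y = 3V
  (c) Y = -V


Checking option (c) Y = -V:
  V = 1.61 -> Y = -1.61 ✓
  V = 1.613 -> Y = -1.613 ✓
  V = 0.964 -> Y = -0.964 ✓
All samples match this transformation.

(c) -V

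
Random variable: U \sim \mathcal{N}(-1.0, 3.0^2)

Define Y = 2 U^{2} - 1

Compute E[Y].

E[Y] = 2*E[U²] - 1
E[U] = -1
E[U²] = Var(U) + (E[U])² = 9 + 1 = 10
E[Y] = 2*10 - 1 = 19

19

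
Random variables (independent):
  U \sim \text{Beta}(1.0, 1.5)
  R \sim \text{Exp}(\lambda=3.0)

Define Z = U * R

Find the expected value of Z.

For independent RVs: E[XY] = E[X]*E[Y]
E[U] = 0.4
E[R] = 0.33333333
E[Z] = 0.4 * 0.33333333 = 0.13333333

0.13333333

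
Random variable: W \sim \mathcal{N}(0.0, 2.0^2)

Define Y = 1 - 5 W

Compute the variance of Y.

For Y = aW + b: Var(Y) = a² * Var(W)
Var(W) = 2.0^2 = 4
Var(Y) = (-5)² * 4 = 25 * 4 = 100

100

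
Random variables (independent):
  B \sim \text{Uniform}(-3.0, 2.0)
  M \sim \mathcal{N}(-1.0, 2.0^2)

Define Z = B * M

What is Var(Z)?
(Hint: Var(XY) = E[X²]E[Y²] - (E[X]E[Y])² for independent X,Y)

Var(XY) = E[X²]E[Y²] - (E[X]E[Y])²
E[B] = -0.5, Var(B) = 2.0833333
E[M] = -1, Var(M) = 4
E[B²] = 2.0833333 + (-0.5)² = 2.3333333
E[M²] = 4 + (-1)² = 5
Var(Z) = 2.3333333*5 - (-0.5*(-1))²
= 11.666667 - 0.25 = 11.416667

11.416667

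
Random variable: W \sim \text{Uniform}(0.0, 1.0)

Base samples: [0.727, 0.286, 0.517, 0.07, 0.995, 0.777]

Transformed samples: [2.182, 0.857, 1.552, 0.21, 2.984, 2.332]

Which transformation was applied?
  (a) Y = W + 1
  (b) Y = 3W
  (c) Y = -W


Checking option (b) Y = 3W:
  W = 0.727 -> Y = 2.182 ✓
  W = 0.286 -> Y = 0.857 ✓
  W = 0.517 -> Y = 1.552 ✓
All samples match this transformation.

(b) 3W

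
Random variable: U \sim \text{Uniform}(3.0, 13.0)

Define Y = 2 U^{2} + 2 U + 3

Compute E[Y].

E[Y] = 2*E[U²] + 2*E[U] + 3
E[U] = 8
E[U²] = Var(U) + (E[U])² = 8.3333333 + 64 = 72.333333
E[Y] = 2*72.333333 + 2*8 + 3 = 163.66667

163.66667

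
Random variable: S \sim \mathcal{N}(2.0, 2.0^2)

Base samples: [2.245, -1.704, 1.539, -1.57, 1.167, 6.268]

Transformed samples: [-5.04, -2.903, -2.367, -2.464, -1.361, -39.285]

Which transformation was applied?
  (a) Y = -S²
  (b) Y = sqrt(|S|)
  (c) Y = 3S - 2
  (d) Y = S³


Checking option (a) Y = -S²:
  S = 2.245 -> Y = -5.04 ✓
  S = -1.704 -> Y = -2.903 ✓
  S = 1.539 -> Y = -2.367 ✓
All samples match this transformation.

(a) -S²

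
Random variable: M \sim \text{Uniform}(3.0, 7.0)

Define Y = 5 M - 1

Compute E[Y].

For Y = 5M - 1:
E[Y] = 5 * E[M] - 1
E[M] = (3 + 7)/2 = 5
E[Y] = 5 * 5 - 1 = 24

24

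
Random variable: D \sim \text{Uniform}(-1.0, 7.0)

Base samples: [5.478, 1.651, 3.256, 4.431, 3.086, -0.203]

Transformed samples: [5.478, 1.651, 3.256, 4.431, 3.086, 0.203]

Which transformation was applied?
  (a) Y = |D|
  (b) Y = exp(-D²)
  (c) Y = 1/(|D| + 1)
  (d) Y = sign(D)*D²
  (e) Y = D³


Checking option (a) Y = |D|:
  D = 5.478 -> Y = 5.478 ✓
  D = 1.651 -> Y = 1.651 ✓
  D = 3.256 -> Y = 3.256 ✓
All samples match this transformation.

(a) |D|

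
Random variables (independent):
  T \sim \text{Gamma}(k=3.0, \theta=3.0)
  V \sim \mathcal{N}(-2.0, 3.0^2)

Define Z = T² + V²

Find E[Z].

E[Z] = E[T²] + E[V²]
E[T²] = Var(T) + E[T]² = 27 + 81 = 108
E[V²] = Var(V) + E[V]² = 9 + 4 = 13
E[Z] = 108 + 13 = 121

121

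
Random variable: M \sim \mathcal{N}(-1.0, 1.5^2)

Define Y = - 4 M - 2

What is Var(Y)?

For Y = aM + b: Var(Y) = a² * Var(M)
Var(M) = 1.5^2 = 2.25
Var(Y) = (-4)² * 2.25 = 16 * 2.25 = 36

36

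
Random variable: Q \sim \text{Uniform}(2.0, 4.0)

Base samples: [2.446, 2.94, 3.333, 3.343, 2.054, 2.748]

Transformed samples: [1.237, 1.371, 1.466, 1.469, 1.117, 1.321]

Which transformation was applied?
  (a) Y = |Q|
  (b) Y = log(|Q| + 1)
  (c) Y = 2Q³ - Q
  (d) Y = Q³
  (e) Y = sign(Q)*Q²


Checking option (b) Y = log(|Q| + 1):
  Q = 2.446 -> Y = 1.237 ✓
  Q = 2.94 -> Y = 1.371 ✓
  Q = 3.333 -> Y = 1.466 ✓
All samples match this transformation.

(b) log(|Q| + 1)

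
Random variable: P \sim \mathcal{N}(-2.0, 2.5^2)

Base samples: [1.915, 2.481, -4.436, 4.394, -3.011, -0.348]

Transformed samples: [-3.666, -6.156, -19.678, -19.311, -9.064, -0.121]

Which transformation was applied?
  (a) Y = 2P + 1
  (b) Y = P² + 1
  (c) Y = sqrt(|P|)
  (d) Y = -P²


Checking option (d) Y = -P²:
  P = 1.915 -> Y = -3.666 ✓
  P = 2.481 -> Y = -6.156 ✓
  P = -4.436 -> Y = -19.678 ✓
All samples match this transformation.

(d) -P²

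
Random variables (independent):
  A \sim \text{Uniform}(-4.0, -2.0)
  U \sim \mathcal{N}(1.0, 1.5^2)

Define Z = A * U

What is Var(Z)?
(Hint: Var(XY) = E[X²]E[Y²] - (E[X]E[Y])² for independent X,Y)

Var(XY) = E[X²]E[Y²] - (E[X]E[Y])²
E[A] = -3, Var(A) = 0.33333333
E[U] = 1, Var(U) = 2.25
E[A²] = 0.33333333 + (-3)² = 9.3333333
E[U²] = 2.25 + 1² = 3.25
Var(Z) = 9.3333333*3.25 - (-3*1)²
= 30.333333 - 9 = 21.333333

21.333333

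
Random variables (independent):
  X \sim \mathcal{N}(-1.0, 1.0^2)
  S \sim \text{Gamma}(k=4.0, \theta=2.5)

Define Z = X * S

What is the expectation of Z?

For independent RVs: E[XY] = E[X]*E[Y]
E[X] = -1
E[S] = 10
E[Z] = -1 * 10 = -10

-10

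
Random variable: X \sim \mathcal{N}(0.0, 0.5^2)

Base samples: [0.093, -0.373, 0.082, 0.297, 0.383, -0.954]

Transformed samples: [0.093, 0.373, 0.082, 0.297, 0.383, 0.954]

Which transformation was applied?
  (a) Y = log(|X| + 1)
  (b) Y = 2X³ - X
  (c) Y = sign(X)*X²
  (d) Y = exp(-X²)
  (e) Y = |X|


Checking option (e) Y = |X|:
  X = 0.093 -> Y = 0.093 ✓
  X = -0.373 -> Y = 0.373 ✓
  X = 0.082 -> Y = 0.082 ✓
All samples match this transformation.

(e) |X|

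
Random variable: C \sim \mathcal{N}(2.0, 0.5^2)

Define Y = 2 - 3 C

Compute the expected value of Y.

For Y = -3C + 2:
E[Y] = -3 * E[C] + 2
E[C] = 2.0 = 2
E[Y] = -3 * 2 + 2 = -4

-4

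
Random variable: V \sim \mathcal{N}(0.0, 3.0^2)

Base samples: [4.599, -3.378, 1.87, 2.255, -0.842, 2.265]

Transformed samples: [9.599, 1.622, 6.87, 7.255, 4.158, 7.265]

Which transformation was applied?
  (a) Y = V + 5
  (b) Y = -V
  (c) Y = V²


Checking option (a) Y = V + 5:
  V = 4.599 -> Y = 9.599 ✓
  V = -3.378 -> Y = 1.622 ✓
  V = 1.87 -> Y = 6.87 ✓
All samples match this transformation.

(a) V + 5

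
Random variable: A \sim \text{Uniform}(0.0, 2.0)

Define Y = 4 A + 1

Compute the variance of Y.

For Y = aA + b: Var(Y) = a² * Var(A)
Var(A) = (2 - 0)^2/12 = 0.33333333
Var(Y) = 4² * 0.33333333 = 16 * 0.33333333 = 5.3333333

5.3333333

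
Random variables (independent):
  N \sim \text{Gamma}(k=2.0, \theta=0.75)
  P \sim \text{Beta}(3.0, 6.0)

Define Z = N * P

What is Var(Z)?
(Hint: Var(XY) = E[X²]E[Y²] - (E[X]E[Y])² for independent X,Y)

Var(XY) = E[X²]E[Y²] - (E[X]E[Y])²
E[N] = 1.5, Var(N) = 1.125
E[P] = 0.33333333, Var(P) = 0.022222222
E[N²] = 1.125 + 1.5² = 3.375
E[P²] = 0.022222222 + 0.33333333² = 0.13333333
Var(Z) = 3.375*0.13333333 - (1.5*0.33333333)²
= 0.45 - 0.25 = 0.2

0.2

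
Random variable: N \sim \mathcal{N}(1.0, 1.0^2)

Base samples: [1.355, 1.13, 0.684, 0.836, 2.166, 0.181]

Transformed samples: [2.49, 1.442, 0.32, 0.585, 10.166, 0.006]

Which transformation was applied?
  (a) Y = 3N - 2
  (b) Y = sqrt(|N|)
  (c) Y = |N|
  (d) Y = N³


Checking option (d) Y = N³:
  N = 1.355 -> Y = 2.49 ✓
  N = 1.13 -> Y = 1.442 ✓
  N = 0.684 -> Y = 0.32 ✓
All samples match this transformation.

(d) N³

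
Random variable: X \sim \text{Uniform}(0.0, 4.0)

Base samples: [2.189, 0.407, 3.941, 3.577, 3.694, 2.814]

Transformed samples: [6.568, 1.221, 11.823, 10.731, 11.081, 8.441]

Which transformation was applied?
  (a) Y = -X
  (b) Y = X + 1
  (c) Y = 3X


Checking option (c) Y = 3X:
  X = 2.189 -> Y = 6.568 ✓
  X = 0.407 -> Y = 1.221 ✓
  X = 3.941 -> Y = 11.823 ✓
All samples match this transformation.

(c) 3X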